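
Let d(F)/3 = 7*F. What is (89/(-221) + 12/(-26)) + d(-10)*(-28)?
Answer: 1299289/221 ≈ 5879.1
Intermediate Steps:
d(F) = 21*F (d(F) = 3*(7*F) = 21*F)
(89/(-221) + 12/(-26)) + d(-10)*(-28) = (89/(-221) + 12/(-26)) + (21*(-10))*(-28) = (89*(-1/221) + 12*(-1/26)) - 210*(-28) = (-89/221 - 6/13) + 5880 = -191/221 + 5880 = 1299289/221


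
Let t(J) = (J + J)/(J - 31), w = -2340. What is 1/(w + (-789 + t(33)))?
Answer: -1/3096 ≈ -0.00032300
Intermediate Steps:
t(J) = 2*J/(-31 + J) (t(J) = (2*J)/(-31 + J) = 2*J/(-31 + J))
1/(w + (-789 + t(33))) = 1/(-2340 + (-789 + 2*33/(-31 + 33))) = 1/(-2340 + (-789 + 2*33/2)) = 1/(-2340 + (-789 + 2*33*(½))) = 1/(-2340 + (-789 + 33)) = 1/(-2340 - 756) = 1/(-3096) = -1/3096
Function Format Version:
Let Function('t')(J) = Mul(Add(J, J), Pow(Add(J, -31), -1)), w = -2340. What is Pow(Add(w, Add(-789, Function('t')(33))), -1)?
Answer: Rational(-1, 3096) ≈ -0.00032300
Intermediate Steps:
Function('t')(J) = Mul(2, J, Pow(Add(-31, J), -1)) (Function('t')(J) = Mul(Mul(2, J), Pow(Add(-31, J), -1)) = Mul(2, J, Pow(Add(-31, J), -1)))
Pow(Add(w, Add(-789, Function('t')(33))), -1) = Pow(Add(-2340, Add(-789, Mul(2, 33, Pow(Add(-31, 33), -1)))), -1) = Pow(Add(-2340, Add(-789, Mul(2, 33, Pow(2, -1)))), -1) = Pow(Add(-2340, Add(-789, Mul(2, 33, Rational(1, 2)))), -1) = Pow(Add(-2340, Add(-789, 33)), -1) = Pow(Add(-2340, -756), -1) = Pow(-3096, -1) = Rational(-1, 3096)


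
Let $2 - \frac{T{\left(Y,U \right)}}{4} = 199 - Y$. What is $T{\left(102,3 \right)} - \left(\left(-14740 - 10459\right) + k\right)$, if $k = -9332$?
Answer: $34151$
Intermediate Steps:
$T{\left(Y,U \right)} = -788 + 4 Y$ ($T{\left(Y,U \right)} = 8 - 4 \left(199 - Y\right) = 8 + \left(-796 + 4 Y\right) = -788 + 4 Y$)
$T{\left(102,3 \right)} - \left(\left(-14740 - 10459\right) + k\right) = \left(-788 + 4 \cdot 102\right) - \left(\left(-14740 - 10459\right) - 9332\right) = \left(-788 + 408\right) - \left(-25199 - 9332\right) = -380 - -34531 = -380 + 34531 = 34151$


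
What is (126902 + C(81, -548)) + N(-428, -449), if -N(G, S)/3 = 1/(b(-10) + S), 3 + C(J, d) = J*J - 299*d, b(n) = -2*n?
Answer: 42515617/143 ≈ 2.9731e+5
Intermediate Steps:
C(J, d) = -3 + J² - 299*d (C(J, d) = -3 + (J*J - 299*d) = -3 + (J² - 299*d) = -3 + J² - 299*d)
N(G, S) = -3/(20 + S) (N(G, S) = -3/(-2*(-10) + S) = -3/(20 + S))
(126902 + C(81, -548)) + N(-428, -449) = (126902 + (-3 + 81² - 299*(-548))) - 3/(20 - 449) = (126902 + (-3 + 6561 + 163852)) - 3/(-429) = (126902 + 170410) - 3*(-1/429) = 297312 + 1/143 = 42515617/143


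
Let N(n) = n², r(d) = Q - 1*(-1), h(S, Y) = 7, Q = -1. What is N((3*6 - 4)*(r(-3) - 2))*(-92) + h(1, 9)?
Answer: -72121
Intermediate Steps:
r(d) = 0 (r(d) = -1 - 1*(-1) = -1 + 1 = 0)
N((3*6 - 4)*(r(-3) - 2))*(-92) + h(1, 9) = ((3*6 - 4)*(0 - 2))²*(-92) + 7 = ((18 - 4)*(-2))²*(-92) + 7 = (14*(-2))²*(-92) + 7 = (-28)²*(-92) + 7 = 784*(-92) + 7 = -72128 + 7 = -72121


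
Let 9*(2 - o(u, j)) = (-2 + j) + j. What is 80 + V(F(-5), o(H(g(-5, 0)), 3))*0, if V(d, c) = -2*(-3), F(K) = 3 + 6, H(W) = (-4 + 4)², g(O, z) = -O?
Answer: 80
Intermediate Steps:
H(W) = 0 (H(W) = 0² = 0)
F(K) = 9
o(u, j) = 20/9 - 2*j/9 (o(u, j) = 2 - ((-2 + j) + j)/9 = 2 - (-2 + 2*j)/9 = 2 + (2/9 - 2*j/9) = 20/9 - 2*j/9)
V(d, c) = 6
80 + V(F(-5), o(H(g(-5, 0)), 3))*0 = 80 + 6*0 = 80 + 0 = 80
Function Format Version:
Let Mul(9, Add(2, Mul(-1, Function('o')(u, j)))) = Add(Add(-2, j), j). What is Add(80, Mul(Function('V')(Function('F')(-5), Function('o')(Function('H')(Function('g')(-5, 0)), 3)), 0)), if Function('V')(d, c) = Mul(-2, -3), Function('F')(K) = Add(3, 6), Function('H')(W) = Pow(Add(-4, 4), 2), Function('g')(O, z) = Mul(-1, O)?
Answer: 80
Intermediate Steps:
Function('H')(W) = 0 (Function('H')(W) = Pow(0, 2) = 0)
Function('F')(K) = 9
Function('o')(u, j) = Add(Rational(20, 9), Mul(Rational(-2, 9), j)) (Function('o')(u, j) = Add(2, Mul(Rational(-1, 9), Add(Add(-2, j), j))) = Add(2, Mul(Rational(-1, 9), Add(-2, Mul(2, j)))) = Add(2, Add(Rational(2, 9), Mul(Rational(-2, 9), j))) = Add(Rational(20, 9), Mul(Rational(-2, 9), j)))
Function('V')(d, c) = 6
Add(80, Mul(Function('V')(Function('F')(-5), Function('o')(Function('H')(Function('g')(-5, 0)), 3)), 0)) = Add(80, Mul(6, 0)) = Add(80, 0) = 80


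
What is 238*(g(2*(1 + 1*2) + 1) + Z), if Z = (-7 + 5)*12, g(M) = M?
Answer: -4046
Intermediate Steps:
Z = -24 (Z = -2*12 = -24)
238*(g(2*(1 + 1*2) + 1) + Z) = 238*((2*(1 + 1*2) + 1) - 24) = 238*((2*(1 + 2) + 1) - 24) = 238*((2*3 + 1) - 24) = 238*((6 + 1) - 24) = 238*(7 - 24) = 238*(-17) = -4046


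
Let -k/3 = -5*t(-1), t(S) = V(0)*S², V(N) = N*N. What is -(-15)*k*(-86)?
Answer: 0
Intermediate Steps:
V(N) = N²
t(S) = 0 (t(S) = 0²*S² = 0*S² = 0)
k = 0 (k = -(-15)*0 = -3*0 = 0)
-(-15)*k*(-86) = -(-15)*0*(-86) = -15*0*(-86) = 0*(-86) = 0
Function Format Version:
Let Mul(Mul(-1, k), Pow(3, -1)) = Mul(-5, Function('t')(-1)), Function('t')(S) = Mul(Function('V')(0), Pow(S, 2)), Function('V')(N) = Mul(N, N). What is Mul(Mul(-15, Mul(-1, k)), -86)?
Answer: 0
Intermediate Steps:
Function('V')(N) = Pow(N, 2)
Function('t')(S) = 0 (Function('t')(S) = Mul(Pow(0, 2), Pow(S, 2)) = Mul(0, Pow(S, 2)) = 0)
k = 0 (k = Mul(-3, Mul(-5, 0)) = Mul(-3, 0) = 0)
Mul(Mul(-15, Mul(-1, k)), -86) = Mul(Mul(-15, Mul(-1, 0)), -86) = Mul(Mul(-15, 0), -86) = Mul(0, -86) = 0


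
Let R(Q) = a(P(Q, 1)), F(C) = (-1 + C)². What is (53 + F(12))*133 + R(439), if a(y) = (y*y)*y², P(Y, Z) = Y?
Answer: 37141406983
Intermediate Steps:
a(y) = y⁴ (a(y) = y²*y² = y⁴)
R(Q) = Q⁴
(53 + F(12))*133 + R(439) = (53 + (-1 + 12)²)*133 + 439⁴ = (53 + 11²)*133 + 37141383841 = (53 + 121)*133 + 37141383841 = 174*133 + 37141383841 = 23142 + 37141383841 = 37141406983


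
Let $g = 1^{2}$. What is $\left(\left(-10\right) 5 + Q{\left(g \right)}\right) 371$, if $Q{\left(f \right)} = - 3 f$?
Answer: $-19663$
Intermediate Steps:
$g = 1$
$\left(\left(-10\right) 5 + Q{\left(g \right)}\right) 371 = \left(\left(-10\right) 5 - 3\right) 371 = \left(-50 - 3\right) 371 = \left(-53\right) 371 = -19663$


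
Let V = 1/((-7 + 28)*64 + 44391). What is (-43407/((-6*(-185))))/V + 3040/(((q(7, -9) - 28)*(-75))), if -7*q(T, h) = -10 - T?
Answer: -355353912011/198690 ≈ -1.7885e+6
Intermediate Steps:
q(T, h) = 10/7 + T/7 (q(T, h) = -(-10 - T)/7 = 10/7 + T/7)
V = 1/45735 (V = 1/(21*64 + 44391) = 1/(1344 + 44391) = 1/45735 ≈ 2.1865e-5)
(-43407/((-6*(-185))))/V + 3040/(((q(7, -9) - 28)*(-75))) = (-43407/((-6*(-185))))/(1/45735) + 3040/((((10/7 + (⅐)*7) - 28)*(-75))) = -43407/1110*45735 + 3040/((((10/7 + 1) - 28)*(-75))) = -43407*1/1110*45735 + 3040/(((17/7 - 28)*(-75))) = -14469/370*45735 + 3040/((-179/7*(-75))) = -132347943/74 + 3040/(13425/7) = -132347943/74 + 3040*(7/13425) = -132347943/74 + 4256/2685 = -355353912011/198690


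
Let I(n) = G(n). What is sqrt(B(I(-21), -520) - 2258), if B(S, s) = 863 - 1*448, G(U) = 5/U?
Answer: I*sqrt(1843) ≈ 42.93*I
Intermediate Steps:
I(n) = 5/n
B(S, s) = 415 (B(S, s) = 863 - 448 = 415)
sqrt(B(I(-21), -520) - 2258) = sqrt(415 - 2258) = sqrt(-1843) = I*sqrt(1843)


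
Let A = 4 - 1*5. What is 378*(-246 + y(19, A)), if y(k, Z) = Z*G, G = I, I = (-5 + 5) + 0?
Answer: -92988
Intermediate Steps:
I = 0 (I = 0 + 0 = 0)
A = -1 (A = 4 - 5 = -1)
G = 0
y(k, Z) = 0 (y(k, Z) = Z*0 = 0)
378*(-246 + y(19, A)) = 378*(-246 + 0) = 378*(-246) = -92988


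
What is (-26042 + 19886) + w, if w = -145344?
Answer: -151500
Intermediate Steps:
(-26042 + 19886) + w = (-26042 + 19886) - 145344 = -6156 - 145344 = -151500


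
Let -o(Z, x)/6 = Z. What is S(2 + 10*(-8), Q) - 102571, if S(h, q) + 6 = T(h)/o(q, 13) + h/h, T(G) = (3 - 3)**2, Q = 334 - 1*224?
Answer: -102576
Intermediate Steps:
o(Z, x) = -6*Z
Q = 110 (Q = 334 - 224 = 110)
T(G) = 0 (T(G) = 0**2 = 0)
S(h, q) = -5 (S(h, q) = -6 + (0/((-6*q)) + h/h) = -6 + (0*(-1/(6*q)) + 1) = -6 + (0 + 1) = -6 + 1 = -5)
S(2 + 10*(-8), Q) - 102571 = -5 - 102571 = -102576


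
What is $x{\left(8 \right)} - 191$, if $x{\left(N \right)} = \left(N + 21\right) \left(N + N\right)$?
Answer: $273$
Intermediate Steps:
$x{\left(N \right)} = 2 N \left(21 + N\right)$ ($x{\left(N \right)} = \left(21 + N\right) 2 N = 2 N \left(21 + N\right)$)
$x{\left(8 \right)} - 191 = 2 \cdot 8 \left(21 + 8\right) - 191 = 2 \cdot 8 \cdot 29 - 191 = 464 - 191 = 273$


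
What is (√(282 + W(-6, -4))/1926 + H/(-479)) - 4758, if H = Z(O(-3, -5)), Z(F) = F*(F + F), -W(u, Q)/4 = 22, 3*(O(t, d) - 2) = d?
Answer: -20511740/4311 + √194/1926 ≈ -4758.0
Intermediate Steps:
O(t, d) = 2 + d/3
W(u, Q) = -88 (W(u, Q) = -4*22 = -88)
Z(F) = 2*F² (Z(F) = F*(2*F) = 2*F²)
H = 2/9 (H = 2*(2 + (⅓)*(-5))² = 2*(2 - 5/3)² = 2*(⅓)² = 2*(⅑) = 2/9 ≈ 0.22222)
(√(282 + W(-6, -4))/1926 + H/(-479)) - 4758 = (√(282 - 88)/1926 + (2/9)/(-479)) - 4758 = (√194*(1/1926) + (2/9)*(-1/479)) - 4758 = (√194/1926 - 2/4311) - 4758 = (-2/4311 + √194/1926) - 4758 = -20511740/4311 + √194/1926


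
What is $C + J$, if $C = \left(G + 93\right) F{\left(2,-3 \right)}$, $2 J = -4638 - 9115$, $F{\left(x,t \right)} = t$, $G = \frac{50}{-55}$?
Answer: $- \frac{157361}{22} \approx -7152.8$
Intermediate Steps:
$G = - \frac{10}{11}$ ($G = 50 \left(- \frac{1}{55}\right) = - \frac{10}{11} \approx -0.90909$)
$J = - \frac{13753}{2}$ ($J = \frac{-4638 - 9115}{2} = \frac{1}{2} \left(-13753\right) = - \frac{13753}{2} \approx -6876.5$)
$C = - \frac{3039}{11}$ ($C = \left(- \frac{10}{11} + 93\right) \left(-3\right) = \frac{1013}{11} \left(-3\right) = - \frac{3039}{11} \approx -276.27$)
$C + J = - \frac{3039}{11} - \frac{13753}{2} = - \frac{157361}{22}$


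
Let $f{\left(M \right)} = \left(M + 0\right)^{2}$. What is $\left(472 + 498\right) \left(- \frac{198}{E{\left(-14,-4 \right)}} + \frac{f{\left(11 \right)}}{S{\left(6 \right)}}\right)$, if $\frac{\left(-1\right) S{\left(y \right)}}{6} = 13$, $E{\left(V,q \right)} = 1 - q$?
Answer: $- \frac{1556753}{39} \approx -39917.0$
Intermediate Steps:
$f{\left(M \right)} = M^{2}$
$S{\left(y \right)} = -78$ ($S{\left(y \right)} = \left(-6\right) 13 = -78$)
$\left(472 + 498\right) \left(- \frac{198}{E{\left(-14,-4 \right)}} + \frac{f{\left(11 \right)}}{S{\left(6 \right)}}\right) = \left(472 + 498\right) \left(- \frac{198}{1 - -4} + \frac{11^{2}}{-78}\right) = 970 \left(- \frac{198}{1 + 4} + 121 \left(- \frac{1}{78}\right)\right) = 970 \left(- \frac{198}{5} - \frac{121}{78}\right) = 970 \left(- \frac{16049}{390}\right) = - \frac{1556753}{39}$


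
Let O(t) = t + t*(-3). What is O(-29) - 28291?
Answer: -28233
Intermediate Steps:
O(t) = -2*t (O(t) = t - 3*t = -2*t)
O(-29) - 28291 = -2*(-29) - 28291 = 58 - 28291 = -28233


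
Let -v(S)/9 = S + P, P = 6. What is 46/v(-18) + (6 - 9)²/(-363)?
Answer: 2621/6534 ≈ 0.40113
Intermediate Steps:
v(S) = -54 - 9*S (v(S) = -9*(S + 6) = -9*(6 + S) = -54 - 9*S)
46/v(-18) + (6 - 9)²/(-363) = 46/(-54 - 9*(-18)) + (6 - 9)²/(-363) = 46/(-54 + 162) + (-3)²*(-1/363) = 46/108 + 9*(-1/363) = 46*(1/108) - 3/121 = 23/54 - 3/121 = 2621/6534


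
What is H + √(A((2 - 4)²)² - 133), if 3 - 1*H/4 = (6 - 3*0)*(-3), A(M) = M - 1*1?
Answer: 84 + 2*I*√31 ≈ 84.0 + 11.136*I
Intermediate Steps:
A(M) = -1 + M (A(M) = M - 1 = -1 + M)
H = 84 (H = 12 - 4*(6 - 3*0)*(-3) = 12 - 4*(6 + 0)*(-3) = 12 - 24*(-3) = 12 - 4*(-18) = 12 + 72 = 84)
H + √(A((2 - 4)²)² - 133) = 84 + √((-1 + (2 - 4)²)² - 133) = 84 + √((-1 + (-2)²)² - 133) = 84 + √((-1 + 4)² - 133) = 84 + √(3² - 133) = 84 + √(9 - 133) = 84 + √(-124) = 84 + 2*I*√31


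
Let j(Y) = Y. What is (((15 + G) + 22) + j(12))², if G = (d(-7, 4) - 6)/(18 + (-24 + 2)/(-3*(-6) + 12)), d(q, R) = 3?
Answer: 159921316/67081 ≈ 2384.0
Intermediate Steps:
G = -45/259 (G = (3 - 6)/(18 + (-24 + 2)/(-3*(-6) + 12)) = -3/(18 - 22/(18 + 12)) = -3/(18 - 22/30) = -3/(18 - 22*1/30) = -3/(18 - 11/15) = -3/259/15 = -3*15/259 = -45/259 ≈ -0.17375)
(((15 + G) + 22) + j(12))² = (((15 - 45/259) + 22) + 12)² = ((3840/259 + 22) + 12)² = (9538/259 + 12)² = (12646/259)² = 159921316/67081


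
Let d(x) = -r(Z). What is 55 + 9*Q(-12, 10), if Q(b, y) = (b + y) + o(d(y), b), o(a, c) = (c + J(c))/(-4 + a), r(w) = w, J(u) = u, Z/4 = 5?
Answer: 46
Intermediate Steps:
Z = 20 (Z = 4*5 = 20)
d(x) = -20 (d(x) = -1*20 = -20)
o(a, c) = 2*c/(-4 + a) (o(a, c) = (c + c)/(-4 + a) = (2*c)/(-4 + a) = 2*c/(-4 + a))
Q(b, y) = y + 11*b/12 (Q(b, y) = (b + y) + 2*b/(-4 - 20) = (b + y) + 2*b/(-24) = (b + y) + 2*b*(-1/24) = (b + y) - b/12 = y + 11*b/12)
55 + 9*Q(-12, 10) = 55 + 9*(10 + (11/12)*(-12)) = 55 + 9*(10 - 11) = 55 + 9*(-1) = 55 - 9 = 46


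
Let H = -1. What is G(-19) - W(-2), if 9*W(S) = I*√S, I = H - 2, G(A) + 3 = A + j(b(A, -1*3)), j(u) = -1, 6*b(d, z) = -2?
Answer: -23 + I*√2/3 ≈ -23.0 + 0.4714*I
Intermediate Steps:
b(d, z) = -⅓ (b(d, z) = (⅙)*(-2) = -⅓)
G(A) = -4 + A (G(A) = -3 + (A - 1) = -3 + (-1 + A) = -4 + A)
I = -3 (I = -1 - 2 = -3)
W(S) = -√S/3 (W(S) = (-3*√S)/9 = -√S/3)
G(-19) - W(-2) = (-4 - 19) - (-1)*√(-2)/3 = -23 - (-1)*I*√2/3 = -23 + I*√2/3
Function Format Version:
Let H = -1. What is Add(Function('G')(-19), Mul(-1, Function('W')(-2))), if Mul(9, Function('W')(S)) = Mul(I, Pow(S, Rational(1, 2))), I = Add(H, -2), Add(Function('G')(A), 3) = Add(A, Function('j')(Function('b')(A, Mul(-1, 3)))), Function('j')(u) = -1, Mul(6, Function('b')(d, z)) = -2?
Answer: Add(-23, Mul(Rational(1, 3), I, Pow(2, Rational(1, 2)))) ≈ Add(-23.000, Mul(0.47140, I))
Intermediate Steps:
Function('b')(d, z) = Rational(-1, 3) (Function('b')(d, z) = Mul(Rational(1, 6), -2) = Rational(-1, 3))
Function('G')(A) = Add(-4, A) (Function('G')(A) = Add(-3, Add(A, -1)) = Add(-3, Add(-1, A)) = Add(-4, A))
I = -3 (I = Add(-1, -2) = -3)
Function('W')(S) = Mul(Rational(-1, 3), Pow(S, Rational(1, 2))) (Function('W')(S) = Mul(Rational(1, 9), Mul(-3, Pow(S, Rational(1, 2)))) = Mul(Rational(-1, 3), Pow(S, Rational(1, 2))))
Add(Function('G')(-19), Mul(-1, Function('W')(-2))) = Add(Add(-4, -19), Mul(-1, Mul(Rational(-1, 3), Pow(-2, Rational(1, 2))))) = Add(-23, Mul(-1, Mul(Rational(-1, 3), Mul(I, Pow(2, Rational(1, 2)))))) = Add(-23, Mul(-1, Mul(Rational(-1, 3), I, Pow(2, Rational(1, 2))))) = Add(-23, Mul(Rational(1, 3), I, Pow(2, Rational(1, 2))))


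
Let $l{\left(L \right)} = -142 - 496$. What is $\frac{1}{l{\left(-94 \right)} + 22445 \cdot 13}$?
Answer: $\frac{1}{291147} \approx 3.4347 \cdot 10^{-6}$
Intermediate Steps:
$l{\left(L \right)} = -638$
$\frac{1}{l{\left(-94 \right)} + 22445 \cdot 13} = \frac{1}{-638 + 22445 \cdot 13} = \frac{1}{-638 + 291785} = \frac{1}{291147}$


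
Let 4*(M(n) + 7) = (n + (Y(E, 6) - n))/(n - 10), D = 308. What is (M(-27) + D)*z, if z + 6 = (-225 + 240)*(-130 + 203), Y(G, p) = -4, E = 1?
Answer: 12129282/37 ≈ 3.2782e+5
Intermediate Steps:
M(n) = -7 - 1/(-10 + n) (M(n) = -7 + ((n + (-4 - n))/(n - 10))/4 = -7 + (-4/(-10 + n))/4 = -7 - 1/(-10 + n))
z = 1089 (z = -6 + (-225 + 240)*(-130 + 203) = -6 + 15*73 = -6 + 1095 = 1089)
(M(-27) + D)*z = ((69 - 7*(-27))/(-10 - 27) + 308)*1089 = ((69 + 189)/(-37) + 308)*1089 = (-1/37*258 + 308)*1089 = (-258/37 + 308)*1089 = (11138/37)*1089 = 12129282/37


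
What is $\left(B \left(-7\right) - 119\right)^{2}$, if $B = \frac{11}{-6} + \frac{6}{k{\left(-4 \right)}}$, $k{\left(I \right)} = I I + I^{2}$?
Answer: $\frac{26615281}{2304} \approx 11552.0$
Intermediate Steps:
$k{\left(I \right)} = 2 I^{2}$ ($k{\left(I \right)} = I^{2} + I^{2} = 2 I^{2}$)
$B = - \frac{79}{48}$ ($B = \frac{11}{-6} + \frac{6}{2 \left(-4\right)^{2}} = 11 \left(- \frac{1}{6}\right) + \frac{6}{2 \cdot 16} = - \frac{11}{6} + \frac{6}{32} = - \frac{11}{6} + 6 \cdot \frac{1}{32} = - \frac{11}{6} + \frac{3}{16} = - \frac{79}{48} \approx -1.6458$)
$\left(B \left(-7\right) - 119\right)^{2} = \left(\left(- \frac{79}{48}\right) \left(-7\right) - 119\right)^{2} = \left(\frac{553}{48} - 119\right)^{2} = \left(- \frac{5159}{48}\right)^{2} = \frac{26615281}{2304}$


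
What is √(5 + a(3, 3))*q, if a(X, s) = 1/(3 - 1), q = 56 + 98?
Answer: 77*√22 ≈ 361.16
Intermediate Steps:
q = 154
a(X, s) = ½ (a(X, s) = 1/2 = ½)
√(5 + a(3, 3))*q = √(5 + ½)*154 = √(11/2)*154 = (√22/2)*154 = 77*√22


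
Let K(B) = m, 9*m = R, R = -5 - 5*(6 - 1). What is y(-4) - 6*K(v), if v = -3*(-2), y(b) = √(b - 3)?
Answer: 20 + I*√7 ≈ 20.0 + 2.6458*I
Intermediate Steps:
y(b) = √(-3 + b)
v = 6
R = -30 (R = -5 - 5*5 = -5 - 1*25 = -5 - 25 = -30)
m = -10/3 (m = (⅑)*(-30) = -10/3 ≈ -3.3333)
K(B) = -10/3
y(-4) - 6*K(v) = √(-3 - 4) - 6*(-10/3) = √(-7) + 20 = I*√7 + 20 = 20 + I*√7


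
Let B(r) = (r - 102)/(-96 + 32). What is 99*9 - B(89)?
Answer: 57011/64 ≈ 890.80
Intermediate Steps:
B(r) = 51/32 - r/64 (B(r) = (-102 + r)/(-64) = (-102 + r)*(-1/64) = 51/32 - r/64)
99*9 - B(89) = 99*9 - (51/32 - 1/64*89) = 891 - (51/32 - 89/64) = 891 - 1*13/64 = 891 - 13/64 = 57011/64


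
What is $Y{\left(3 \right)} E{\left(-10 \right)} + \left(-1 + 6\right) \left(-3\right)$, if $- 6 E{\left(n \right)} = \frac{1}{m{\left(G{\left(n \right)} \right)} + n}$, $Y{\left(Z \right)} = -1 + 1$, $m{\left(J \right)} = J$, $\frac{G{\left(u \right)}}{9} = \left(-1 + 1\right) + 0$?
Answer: $-15$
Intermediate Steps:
$G{\left(u \right)} = 0$ ($G{\left(u \right)} = 9 \left(\left(-1 + 1\right) + 0\right) = 9 \left(0 + 0\right) = 9 \cdot 0 = 0$)
$Y{\left(Z \right)} = 0$
$E{\left(n \right)} = - \frac{1}{6 n}$ ($E{\left(n \right)} = - \frac{1}{6 \left(0 + n\right)} = - \frac{1}{6 n}$)
$Y{\left(3 \right)} E{\left(-10 \right)} + \left(-1 + 6\right) \left(-3\right) = 0 \left(- \frac{1}{6 \left(-10\right)}\right) + \left(-1 + 6\right) \left(-3\right) = 0 \left(\left(- \frac{1}{6}\right) \left(- \frac{1}{10}\right)\right) + 5 \left(-3\right) = 0 \cdot \frac{1}{60} - 15 = 0 - 15 = -15$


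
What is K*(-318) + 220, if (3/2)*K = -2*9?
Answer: 4036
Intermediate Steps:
K = -12 (K = 2*(-2*9)/3 = (2/3)*(-18) = -12)
K*(-318) + 220 = -12*(-318) + 220 = 3816 + 220 = 4036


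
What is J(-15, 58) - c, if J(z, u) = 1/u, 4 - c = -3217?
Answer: -186817/58 ≈ -3221.0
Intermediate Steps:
c = 3221 (c = 4 - 1*(-3217) = 4 + 3217 = 3221)
J(z, u) = 1/u
J(-15, 58) - c = 1/58 - 1*3221 = 1/58 - 3221 = -186817/58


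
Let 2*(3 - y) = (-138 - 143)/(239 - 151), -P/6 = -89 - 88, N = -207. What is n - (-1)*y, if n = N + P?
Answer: 151289/176 ≈ 859.60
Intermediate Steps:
P = 1062 (P = -6*(-89 - 88) = -6*(-177) = 1062)
y = 809/176 (y = 3 - (-138 - 143)/(2*(239 - 151)) = 3 - (-281)/(2*88) = 3 - ½*(-281/88) = 3 + 281/176 = 809/176 ≈ 4.5966)
n = 855 (n = -207 + 1062 = 855)
n - (-1)*y = 855 - (-1)*809/176 = 855 - 1*(-809/176) = 855 + 809/176 = 151289/176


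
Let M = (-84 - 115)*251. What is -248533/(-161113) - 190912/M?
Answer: 43172379873/8047433237 ≈ 5.3647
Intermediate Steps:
M = -49949 (M = -199*251 = -49949)
-248533/(-161113) - 190912/M = -248533/(-161113) - 190912/(-49949) = -248533*(-1/161113) - 190912*(-1/49949) = 248533/161113 + 190912/49949 = 43172379873/8047433237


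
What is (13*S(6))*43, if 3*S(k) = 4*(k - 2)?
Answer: 8944/3 ≈ 2981.3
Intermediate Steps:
S(k) = -8/3 + 4*k/3 (S(k) = (4*(k - 2))/3 = (4*(-2 + k))/3 = (-8 + 4*k)/3 = -8/3 + 4*k/3)
(13*S(6))*43 = (13*(-8/3 + (4/3)*6))*43 = (13*(-8/3 + 8))*43 = (13*(16/3))*43 = (208/3)*43 = 8944/3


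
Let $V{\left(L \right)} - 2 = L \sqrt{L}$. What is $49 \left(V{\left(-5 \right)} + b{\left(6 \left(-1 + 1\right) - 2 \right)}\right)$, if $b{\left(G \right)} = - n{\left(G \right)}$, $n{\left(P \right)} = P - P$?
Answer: $98 - 245 i \sqrt{5} \approx 98.0 - 547.84 i$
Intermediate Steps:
$n{\left(P \right)} = 0$
$b{\left(G \right)} = 0$ ($b{\left(G \right)} = \left(-1\right) 0 = 0$)
$V{\left(L \right)} = 2 + L^{\frac{3}{2}}$ ($V{\left(L \right)} = 2 + L \sqrt{L} = 2 + L^{\frac{3}{2}}$)
$49 \left(V{\left(-5 \right)} + b{\left(6 \left(-1 + 1\right) - 2 \right)}\right) = 49 \left(\left(2 + \left(-5\right)^{\frac{3}{2}}\right) + 0\right) = 49 \left(\left(2 - 5 i \sqrt{5}\right) + 0\right) = 49 \left(2 - 5 i \sqrt{5}\right) = 98 - 245 i \sqrt{5}$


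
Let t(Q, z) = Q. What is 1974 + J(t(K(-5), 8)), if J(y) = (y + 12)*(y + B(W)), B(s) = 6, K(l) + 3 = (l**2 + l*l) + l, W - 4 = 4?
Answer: 4566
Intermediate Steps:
W = 8 (W = 4 + 4 = 8)
K(l) = -3 + l + 2*l**2 (K(l) = -3 + ((l**2 + l*l) + l) = -3 + ((l**2 + l**2) + l) = -3 + (2*l**2 + l) = -3 + (l + 2*l**2) = -3 + l + 2*l**2)
J(y) = (6 + y)*(12 + y) (J(y) = (y + 12)*(y + 6) = (12 + y)*(6 + y) = (6 + y)*(12 + y))
1974 + J(t(K(-5), 8)) = 1974 + (72 + (-3 - 5 + 2*(-5)**2)**2 + 18*(-3 - 5 + 2*(-5)**2)) = 1974 + (72 + (-3 - 5 + 2*25)**2 + 18*(-3 - 5 + 2*25)) = 1974 + (72 + (-3 - 5 + 50)**2 + 18*(-3 - 5 + 50)) = 1974 + (72 + 42**2 + 18*42) = 1974 + (72 + 1764 + 756) = 1974 + 2592 = 4566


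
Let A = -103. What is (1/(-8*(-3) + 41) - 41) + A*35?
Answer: -236989/65 ≈ -3646.0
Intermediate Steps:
(1/(-8*(-3) + 41) - 41) + A*35 = (1/(-8*(-3) + 41) - 41) - 103*35 = (1/(24 + 41) - 41) - 3605 = (1/65 - 41) - 3605 = -2664/65 - 3605 = -236989/65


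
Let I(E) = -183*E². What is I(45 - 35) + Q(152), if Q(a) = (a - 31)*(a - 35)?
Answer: -4143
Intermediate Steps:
Q(a) = (-35 + a)*(-31 + a) (Q(a) = (-31 + a)*(-35 + a) = (-35 + a)*(-31 + a))
I(45 - 35) + Q(152) = -183*(45 - 35)² + (1085 + 152² - 66*152) = -183*10² + (1085 + 23104 - 10032) = -183*100 + 14157 = -18300 + 14157 = -4143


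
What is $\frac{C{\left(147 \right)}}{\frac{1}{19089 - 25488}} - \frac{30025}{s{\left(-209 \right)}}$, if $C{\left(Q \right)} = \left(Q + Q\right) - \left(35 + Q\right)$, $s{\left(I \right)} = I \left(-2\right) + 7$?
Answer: $- \frac{12184897}{17} \approx -7.1676 \cdot 10^{5}$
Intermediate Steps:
$s{\left(I \right)} = 7 - 2 I$ ($s{\left(I \right)} = - 2 I + 7 = 7 - 2 I$)
$C{\left(Q \right)} = -35 + Q$ ($C{\left(Q \right)} = 2 Q - \left(35 + Q\right) = -35 + Q$)
$\frac{C{\left(147 \right)}}{\frac{1}{19089 - 25488}} - \frac{30025}{s{\left(-209 \right)}} = \frac{-35 + 147}{\frac{1}{19089 - 25488}} - \frac{30025}{7 - -418} = \frac{112}{\frac{1}{-6399}} - \frac{30025}{7 + 418} = \frac{112}{- \frac{1}{6399}} - \frac{30025}{425} = 112 \left(-6399\right) - \frac{1201}{17} = -716688 - \frac{1201}{17} = - \frac{12184897}{17}$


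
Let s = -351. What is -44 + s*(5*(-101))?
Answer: 177211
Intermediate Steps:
-44 + s*(5*(-101)) = -44 - 1755*(-101) = -44 - 351*(-505) = -44 + 177255 = 177211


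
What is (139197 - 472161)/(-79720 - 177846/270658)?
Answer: 45059685156/10788516803 ≈ 4.1766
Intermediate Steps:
(139197 - 472161)/(-79720 - 177846/270658) = -332964/(-79720 - 177846*1/270658) = -332964/(-79720 - 88923/135329) = -332964/(-10788516803/135329) = -332964*(-135329/10788516803) = 45059685156/10788516803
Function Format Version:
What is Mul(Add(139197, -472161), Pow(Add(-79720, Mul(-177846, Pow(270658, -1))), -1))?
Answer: Rational(45059685156, 10788516803) ≈ 4.1766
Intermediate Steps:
Mul(Add(139197, -472161), Pow(Add(-79720, Mul(-177846, Pow(270658, -1))), -1)) = Mul(-332964, Pow(Add(-79720, Mul(-177846, Rational(1, 270658))), -1)) = Mul(-332964, Pow(Add(-79720, Rational(-88923, 135329)), -1)) = Mul(-332964, Pow(Rational(-10788516803, 135329), -1)) = Mul(-332964, Rational(-135329, 10788516803)) = Rational(45059685156, 10788516803)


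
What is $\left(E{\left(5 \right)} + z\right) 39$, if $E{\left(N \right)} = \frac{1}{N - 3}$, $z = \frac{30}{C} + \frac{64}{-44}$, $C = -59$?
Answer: $- \frac{74061}{1298} \approx -57.058$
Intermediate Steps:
$z = - \frac{1274}{649}$ ($z = \frac{30}{-59} + \frac{64}{-44} = 30 \left(- \frac{1}{59}\right) + 64 \left(- \frac{1}{44}\right) = - \frac{30}{59} - \frac{16}{11} = - \frac{1274}{649} \approx -1.963$)
$E{\left(N \right)} = \frac{1}{-3 + N}$
$\left(E{\left(5 \right)} + z\right) 39 = \left(\frac{1}{-3 + 5} - \frac{1274}{649}\right) 39 = \left(\frac{1}{2} - \frac{1274}{649}\right) 39 = \left(- \frac{1899}{1298}\right) 39 = - \frac{74061}{1298}$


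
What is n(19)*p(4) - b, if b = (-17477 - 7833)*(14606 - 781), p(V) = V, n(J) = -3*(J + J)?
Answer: 349910294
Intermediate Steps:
n(J) = -6*J
b = -349910750 (b = -25310*13825 = -349910750)
n(19)*p(4) - b = -6*19*4 - 1*(-349910750) = -114*4 + 349910750 = -456 + 349910750 = 349910294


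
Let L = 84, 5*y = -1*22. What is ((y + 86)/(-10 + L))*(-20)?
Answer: -816/37 ≈ -22.054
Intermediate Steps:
y = -22/5 (y = (-1*22)/5 = (⅕)*(-22) = -22/5 ≈ -4.4000)
((y + 86)/(-10 + L))*(-20) = ((-22/5 + 86)/(-10 + 84))*(-20) = ((408/5)/74)*(-20) = ((408/5)*(1/74))*(-20) = (204/185)*(-20) = -816/37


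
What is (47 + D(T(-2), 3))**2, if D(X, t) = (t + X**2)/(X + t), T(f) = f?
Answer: 2916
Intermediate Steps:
D(X, t) = (t + X**2)/(X + t)
(47 + D(T(-2), 3))**2 = (47 + (3 + (-2)**2)/(-2 + 3))**2 = (47 + (3 + 4)/1)**2 = (47 + 1*7)**2 = (47 + 7)**2 = 54**2 = 2916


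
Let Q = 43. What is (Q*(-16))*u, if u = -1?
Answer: 688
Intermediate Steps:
(Q*(-16))*u = (43*(-16))*(-1) = -688*(-1) = 688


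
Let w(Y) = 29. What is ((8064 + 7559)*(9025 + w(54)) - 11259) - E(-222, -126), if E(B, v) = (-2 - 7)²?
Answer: 141439302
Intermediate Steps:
E(B, v) = 81 (E(B, v) = (-9)² = 81)
((8064 + 7559)*(9025 + w(54)) - 11259) - E(-222, -126) = ((8064 + 7559)*(9025 + 29) - 11259) - 1*81 = (15623*9054 - 11259) - 81 = (141450642 - 11259) - 81 = 141439383 - 81 = 141439302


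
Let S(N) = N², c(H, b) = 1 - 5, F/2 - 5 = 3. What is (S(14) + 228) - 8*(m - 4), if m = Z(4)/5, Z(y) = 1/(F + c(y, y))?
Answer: 6838/15 ≈ 455.87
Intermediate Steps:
F = 16 (F = 10 + 2*3 = 10 + 6 = 16)
c(H, b) = -4
Z(y) = 1/12 (Z(y) = 1/(16 - 4) = 1/12)
m = 1/60 (m = (1/12)/5 = (1/12)*(⅕) = 1/60 ≈ 0.016667)
(S(14) + 228) - 8*(m - 4) = (14² + 228) - 8*(1/60 - 4) = (196 + 228) - 8*(-239/60) = 424 + 478/15 = 6838/15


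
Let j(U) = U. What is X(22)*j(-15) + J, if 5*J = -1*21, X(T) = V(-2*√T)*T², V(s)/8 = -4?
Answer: 1161579/5 ≈ 2.3232e+5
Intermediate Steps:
V(s) = -32 (V(s) = 8*(-4) = -32)
X(T) = -32*T²
J = -21/5 (J = (-1*21)/5 = (⅕)*(-21) = -21/5 ≈ -4.2000)
X(22)*j(-15) + J = -32*22²*(-15) - 21/5 = -32*484*(-15) - 21/5 = -15488*(-15) - 21/5 = 232320 - 21/5 = 1161579/5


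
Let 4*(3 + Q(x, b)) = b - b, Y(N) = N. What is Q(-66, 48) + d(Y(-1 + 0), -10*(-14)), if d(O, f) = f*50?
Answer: 6997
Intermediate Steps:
Q(x, b) = -3 (Q(x, b) = -3 + (b - b)/4 = -3 + (¼)*0 = -3 + 0 = -3)
d(O, f) = 50*f
Q(-66, 48) + d(Y(-1 + 0), -10*(-14)) = -3 + 50*(-10*(-14)) = -3 + 50*140 = -3 + 7000 = 6997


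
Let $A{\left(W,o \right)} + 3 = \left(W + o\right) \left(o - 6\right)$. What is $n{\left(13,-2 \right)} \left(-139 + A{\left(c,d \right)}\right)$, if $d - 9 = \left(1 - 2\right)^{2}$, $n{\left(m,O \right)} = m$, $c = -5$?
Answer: $-1586$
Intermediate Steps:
$d = 10$ ($d = 9 + \left(1 - 2\right)^{2} = 9 + \left(-1\right)^{2} = 9 + 1 = 10$)
$A{\left(W,o \right)} = -3 + \left(-6 + o\right) \left(W + o\right)$ ($A{\left(W,o \right)} = -3 + \left(W + o\right) \left(o - 6\right) = -3 + \left(W + o\right) \left(-6 + o\right) = -3 + \left(-6 + o\right) \left(W + o\right)$)
$n{\left(13,-2 \right)} \left(-139 + A{\left(c,d \right)}\right) = 13 \left(-139 - \left(83 - 100\right)\right) = 13 \left(-139 - -17\right) = 13 \left(-139 + 17\right) = 13 \left(-122\right) = -1586$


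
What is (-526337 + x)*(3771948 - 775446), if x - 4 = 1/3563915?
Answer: -5620856651436218388/3563915 ≈ -1.5772e+12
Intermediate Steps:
x = 14255661/3563915 (x = 4 + 1/3563915 = 14255661/3563915 ≈ 4.0000)
(-526337 + x)*(3771948 - 775446) = (-526337 + 14255661/3563915)*(3771948 - 775446) = -1875806073694/3563915*2996502 = -5620856651436218388/3563915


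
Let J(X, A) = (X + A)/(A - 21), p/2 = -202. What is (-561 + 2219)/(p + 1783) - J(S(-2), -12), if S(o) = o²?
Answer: 43682/45507 ≈ 0.95990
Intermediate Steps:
p = -404 (p = 2*(-202) = -404)
J(X, A) = (A + X)/(-21 + A)
(-561 + 2219)/(p + 1783) - J(S(-2), -12) = (-561 + 2219)/(-404 + 1783) - (-12 + (-2)²)/(-21 - 12) = 1658/1379 - (-12 + 4)/(-33) = 1658*(1/1379) - (-1)*(-8)/33 = 1658/1379 - 1*8/33 = 1658/1379 - 8/33 = 43682/45507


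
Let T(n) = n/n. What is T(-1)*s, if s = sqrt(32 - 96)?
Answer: 8*I ≈ 8.0*I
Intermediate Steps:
T(n) = 1
s = 8*I (s = sqrt(-64) = 8*I ≈ 8.0*I)
T(-1)*s = 1*(8*I) = 8*I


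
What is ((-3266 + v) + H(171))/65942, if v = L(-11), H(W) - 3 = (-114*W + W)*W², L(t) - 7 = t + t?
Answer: -565027121/65942 ≈ -8568.5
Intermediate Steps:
L(t) = 7 + 2*t (L(t) = 7 + (t + t) = 7 + 2*t)
H(W) = 3 - 113*W³ (H(W) = 3 + (-114*W + W)*W² = 3 + (-113*W)*W² = 3 - 113*W³)
v = -15 (v = 7 + 2*(-11) = 7 - 22 = -15)
((-3266 + v) + H(171))/65942 = ((-3266 - 15) + (3 - 113*171³))/65942 = (-3281 + (3 - 113*5000211))*(1/65942) = (-3281 + (3 - 565023843))*(1/65942) = (-3281 - 565023840)*(1/65942) = -565027121*1/65942 = -565027121/65942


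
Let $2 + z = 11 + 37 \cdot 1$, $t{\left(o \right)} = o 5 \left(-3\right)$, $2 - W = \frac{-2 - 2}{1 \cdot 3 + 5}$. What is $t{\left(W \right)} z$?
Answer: $-1725$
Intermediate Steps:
$W = \frac{5}{2}$ ($W = 2 - \frac{-2 - 2}{1 \cdot 3 + 5} = 2 - - \frac{4}{3 + 5} = 2 - - \frac{4}{8} = 2 - \left(-4\right) \frac{1}{8} = 2 - - \frac{1}{2} = 2 + \frac{1}{2} = \frac{5}{2} \approx 2.5$)
$t{\left(o \right)} = - 15 o$ ($t{\left(o \right)} = 5 o \left(-3\right) = - 15 o$)
$z = 46$ ($z = -2 + \left(11 + 37 \cdot 1\right) = -2 + \left(11 + 37\right) = -2 + 48 = 46$)
$t{\left(W \right)} z = \left(-15\right) \frac{5}{2} \cdot 46 = \left(- \frac{75}{2}\right) 46 = -1725$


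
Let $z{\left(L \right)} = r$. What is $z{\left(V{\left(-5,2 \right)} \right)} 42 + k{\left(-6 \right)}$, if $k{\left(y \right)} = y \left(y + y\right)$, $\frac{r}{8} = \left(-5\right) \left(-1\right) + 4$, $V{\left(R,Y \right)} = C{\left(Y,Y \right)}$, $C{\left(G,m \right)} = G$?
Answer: $3096$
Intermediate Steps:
$V{\left(R,Y \right)} = Y$
$r = 72$ ($r = 8 \left(\left(-5\right) \left(-1\right) + 4\right) = 8 \left(5 + 4\right) = 8 \cdot 9 = 72$)
$z{\left(L \right)} = 72$
$k{\left(y \right)} = 2 y^{2}$ ($k{\left(y \right)} = y 2 y = 2 y^{2}$)
$z{\left(V{\left(-5,2 \right)} \right)} 42 + k{\left(-6 \right)} = 72 \cdot 42 + 2 \left(-6\right)^{2} = 3024 + 2 \cdot 36 = 3024 + 72 = 3096$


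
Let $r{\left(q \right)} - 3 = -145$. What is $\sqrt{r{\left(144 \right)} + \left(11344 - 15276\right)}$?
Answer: $i \sqrt{4074} \approx 63.828 i$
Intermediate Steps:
$r{\left(q \right)} = -142$ ($r{\left(q \right)} = 3 - 145 = -142$)
$\sqrt{r{\left(144 \right)} + \left(11344 - 15276\right)} = \sqrt{-142 + \left(11344 - 15276\right)} = \sqrt{-142 - 3932} = \sqrt{-4074} = i \sqrt{4074}$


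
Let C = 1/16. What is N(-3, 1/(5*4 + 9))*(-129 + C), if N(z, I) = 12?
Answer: -6189/4 ≈ -1547.3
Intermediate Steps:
C = 1/16 ≈ 0.062500
N(-3, 1/(5*4 + 9))*(-129 + C) = 12*(-129 + 1/16) = 12*(-2063/16) = -6189/4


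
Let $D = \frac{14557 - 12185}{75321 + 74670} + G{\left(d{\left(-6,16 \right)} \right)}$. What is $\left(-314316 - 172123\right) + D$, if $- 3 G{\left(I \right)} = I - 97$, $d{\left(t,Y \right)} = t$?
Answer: $- \frac{72956319986}{149991} \approx -4.864 \cdot 10^{5}$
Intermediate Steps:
$G{\left(I \right)} = \frac{97}{3} - \frac{I}{3}$ ($G{\left(I \right)} = - \frac{I - 97}{3} = - \frac{-97 + I}{3} = \frac{97}{3} - \frac{I}{3}$)
$D = \frac{5152063}{149991}$ ($D = \frac{14557 - 12185}{75321 + 74670} + \left(\frac{97}{3} - -2\right) = \frac{2372}{149991} + \left(\frac{97}{3} + 2\right) = 2372 \cdot \frac{1}{149991} + \frac{103}{3} = \frac{2372}{149991} + \frac{103}{3} = \frac{5152063}{149991} \approx 34.349$)
$\left(-314316 - 172123\right) + D = \left(-314316 - 172123\right) + \frac{5152063}{149991} = -486439 + \frac{5152063}{149991} = - \frac{72956319986}{149991}$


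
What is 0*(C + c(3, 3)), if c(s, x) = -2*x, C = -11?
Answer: 0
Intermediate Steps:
0*(C + c(3, 3)) = 0*(-11 - 2*3) = 0*(-11 - 6) = 0*(-17) = 0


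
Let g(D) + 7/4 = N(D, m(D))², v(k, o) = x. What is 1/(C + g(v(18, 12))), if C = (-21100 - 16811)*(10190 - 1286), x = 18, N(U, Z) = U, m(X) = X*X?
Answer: -4/1350236887 ≈ -2.9624e-9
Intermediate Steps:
m(X) = X²
v(k, o) = 18
g(D) = -7/4 + D²
C = -337559544 (C = -37911*8904 = -337559544)
1/(C + g(v(18, 12))) = 1/(-337559544 + (-7/4 + 18²)) = 1/(-337559544 + (-7/4 + 324)) = 1/(-337559544 + 1289/4) = 1/(-1350236887/4) = -4/1350236887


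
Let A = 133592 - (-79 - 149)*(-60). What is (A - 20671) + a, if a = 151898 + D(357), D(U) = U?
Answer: 251496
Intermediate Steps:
A = 119912 (A = 133592 - (-228)*(-60) = 133592 - 1*13680 = 133592 - 13680 = 119912)
a = 152255 (a = 151898 + 357 = 152255)
(A - 20671) + a = (119912 - 20671) + 152255 = 99241 + 152255 = 251496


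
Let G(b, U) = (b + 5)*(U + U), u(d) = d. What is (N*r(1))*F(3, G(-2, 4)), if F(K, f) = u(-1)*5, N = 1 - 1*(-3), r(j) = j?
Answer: -20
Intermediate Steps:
N = 4 (N = 1 + 3 = 4)
G(b, U) = 2*U*(5 + b) (G(b, U) = (5 + b)*(2*U) = 2*U*(5 + b))
F(K, f) = -5 (F(K, f) = -1*5 = -5)
(N*r(1))*F(3, G(-2, 4)) = (4*1)*(-5) = 4*(-5) = -20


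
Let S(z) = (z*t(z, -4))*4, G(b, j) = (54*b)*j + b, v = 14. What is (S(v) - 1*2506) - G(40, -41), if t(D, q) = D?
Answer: 86798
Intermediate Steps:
G(b, j) = b + 54*b*j (G(b, j) = 54*b*j + b = b + 54*b*j)
S(z) = 4*z² (S(z) = (z*z)*4 = z²*4 = 4*z²)
(S(v) - 1*2506) - G(40, -41) = (4*14² - 1*2506) - 40*(1 + 54*(-41)) = (4*196 - 2506) - 40*(1 - 2214) = (784 - 2506) - 40*(-2213) = -1722 - 1*(-88520) = -1722 + 88520 = 86798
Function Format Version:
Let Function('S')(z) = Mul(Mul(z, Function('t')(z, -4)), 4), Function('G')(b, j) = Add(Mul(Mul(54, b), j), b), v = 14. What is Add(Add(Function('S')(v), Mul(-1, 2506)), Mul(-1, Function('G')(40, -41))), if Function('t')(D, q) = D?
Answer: 86798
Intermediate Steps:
Function('G')(b, j) = Add(b, Mul(54, b, j)) (Function('G')(b, j) = Add(Mul(54, b, j), b) = Add(b, Mul(54, b, j)))
Function('S')(z) = Mul(4, Pow(z, 2)) (Function('S')(z) = Mul(Mul(z, z), 4) = Mul(Pow(z, 2), 4) = Mul(4, Pow(z, 2)))
Add(Add(Function('S')(v), Mul(-1, 2506)), Mul(-1, Function('G')(40, -41))) = Add(Add(Mul(4, Pow(14, 2)), Mul(-1, 2506)), Mul(-1, Mul(40, Add(1, Mul(54, -41))))) = Add(Add(Mul(4, 196), -2506), Mul(-1, Mul(40, Add(1, -2214)))) = Add(Add(784, -2506), Mul(-1, Mul(40, -2213))) = Add(-1722, Mul(-1, -88520)) = Add(-1722, 88520) = 86798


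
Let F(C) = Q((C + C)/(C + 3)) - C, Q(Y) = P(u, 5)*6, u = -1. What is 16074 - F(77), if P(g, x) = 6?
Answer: 16115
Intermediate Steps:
Q(Y) = 36 (Q(Y) = 6*6 = 36)
F(C) = 36 - C
16074 - F(77) = 16074 - (36 - 1*77) = 16074 - (36 - 77) = 16074 - 1*(-41) = 16074 + 41 = 16115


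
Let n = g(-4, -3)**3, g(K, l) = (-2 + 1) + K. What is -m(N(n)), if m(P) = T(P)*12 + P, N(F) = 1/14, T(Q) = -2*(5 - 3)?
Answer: 671/14 ≈ 47.929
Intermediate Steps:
T(Q) = -4 (T(Q) = -2*2 = -4)
g(K, l) = -1 + K
n = -125 (n = (-1 - 4)**3 = (-5)**3 = -125)
N(F) = 1/14
m(P) = -48 + P (m(P) = -4*12 + P = -48 + P)
-m(N(n)) = -(-48 + 1/14) = -1*(-671/14) = 671/14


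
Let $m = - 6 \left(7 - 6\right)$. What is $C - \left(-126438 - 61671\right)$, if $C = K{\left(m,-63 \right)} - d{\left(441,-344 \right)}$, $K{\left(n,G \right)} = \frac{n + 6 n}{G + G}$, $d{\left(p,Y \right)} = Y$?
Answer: $\frac{565360}{3} \approx 1.8845 \cdot 10^{5}$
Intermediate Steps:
$m = -6$ ($m = \left(-6\right) 1 = -6$)
$K{\left(n,G \right)} = \frac{7 n}{2 G}$
$C = \frac{1033}{3}$ ($C = \frac{7}{2} \left(-6\right) \frac{1}{-63} - -344 = \frac{7}{2} \left(-6\right) \left(- \frac{1}{63}\right) + 344 = \frac{1}{3} + 344 = \frac{1033}{3} \approx 344.33$)
$C - \left(-126438 - 61671\right) = \frac{1033}{3} - \left(-126438 - 61671\right) = \frac{1033}{3} - -188109 = \frac{1033}{3} + 188109 = \frac{565360}{3}$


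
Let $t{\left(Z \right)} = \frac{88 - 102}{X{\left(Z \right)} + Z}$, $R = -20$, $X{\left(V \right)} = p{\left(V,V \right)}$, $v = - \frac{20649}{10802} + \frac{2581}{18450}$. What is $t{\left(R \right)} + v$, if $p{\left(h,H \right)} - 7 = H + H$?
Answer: $- \frac{3980957516}{2640683925} \approx -1.5075$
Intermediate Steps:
$p{\left(h,H \right)} = 7 + 2 H$ ($p{\left(h,H \right)} = 7 + \left(H + H\right) = 7 + 2 H$)
$v = - \frac{88273522}{49824225}$ ($v = \left(-20649\right) \frac{1}{10802} + 2581 \cdot \frac{1}{18450} = - \frac{20649}{10802} + \frac{2581}{18450} = - \frac{88273522}{49824225} \approx -1.7717$)
$X{\left(V \right)} = 7 + 2 V$
$t{\left(Z \right)} = - \frac{14}{7 + 3 Z}$ ($t{\left(Z \right)} = \frac{88 - 102}{\left(7 + 2 Z\right) + Z} = - \frac{14}{7 + 3 Z}$)
$t{\left(R \right)} + v = - \frac{14}{7 + 3 \left(-20\right)} - \frac{88273522}{49824225} = - \frac{14}{7 - 60} - \frac{88273522}{49824225} = - \frac{14}{-53} - \frac{88273522}{49824225} = \left(-14\right) \left(- \frac{1}{53}\right) - \frac{88273522}{49824225} = \frac{14}{53} - \frac{88273522}{49824225} = - \frac{3980957516}{2640683925}$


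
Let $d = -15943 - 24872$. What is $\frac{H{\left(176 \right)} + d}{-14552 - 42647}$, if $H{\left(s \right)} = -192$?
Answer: $\frac{41007}{57199} \approx 0.71692$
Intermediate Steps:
$d = -40815$ ($d = -15943 - 24872 = -40815$)
$\frac{H{\left(176 \right)} + d}{-14552 - 42647} = \frac{-192 - 40815}{-14552 - 42647} = - \frac{41007}{-57199} = \left(-41007\right) \left(- \frac{1}{57199}\right) = \frac{41007}{57199}$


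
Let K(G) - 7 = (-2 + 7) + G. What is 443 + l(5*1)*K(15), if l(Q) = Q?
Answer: 578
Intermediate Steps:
K(G) = 12 + G (K(G) = 7 + ((-2 + 7) + G) = 7 + (5 + G) = 12 + G)
443 + l(5*1)*K(15) = 443 + (5*1)*(12 + 15) = 443 + 5*27 = 443 + 135 = 578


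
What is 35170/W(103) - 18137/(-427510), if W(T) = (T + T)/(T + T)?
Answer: 15035544837/427510 ≈ 35170.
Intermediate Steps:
W(T) = 1 (W(T) = (2*T)/((2*T)) = (2*T)*(1/(2*T)) = 1)
35170/W(103) - 18137/(-427510) = 35170/1 - 18137/(-427510) = 35170*1 - 18137*(-1/427510) = 35170 + 18137/427510 = 15035544837/427510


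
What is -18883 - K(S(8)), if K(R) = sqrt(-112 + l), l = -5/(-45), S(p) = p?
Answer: -18883 - I*sqrt(1007)/3 ≈ -18883.0 - 10.578*I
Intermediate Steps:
l = 1/9 (l = -5*(-1/45) = 1/9 ≈ 0.11111)
K(R) = I*sqrt(1007)/3 (K(R) = sqrt(-112 + 1/9) = sqrt(-1007/9) = I*sqrt(1007)/3)
-18883 - K(S(8)) = -18883 - I*sqrt(1007)/3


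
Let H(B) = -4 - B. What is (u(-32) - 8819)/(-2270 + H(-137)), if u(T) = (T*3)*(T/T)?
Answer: 8915/2137 ≈ 4.1717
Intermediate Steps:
u(T) = 3*T (u(T) = (3*T)*1 = 3*T)
(u(-32) - 8819)/(-2270 + H(-137)) = (3*(-32) - 8819)/(-2270 + (-4 - 1*(-137))) = (-96 - 8819)/(-2270 + (-4 + 137)) = -8915/(-2270 + 133) = -8915/(-2137) = -8915*(-1/2137) = 8915/2137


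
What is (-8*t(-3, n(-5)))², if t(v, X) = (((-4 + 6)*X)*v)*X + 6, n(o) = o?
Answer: 1327104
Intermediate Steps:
t(v, X) = 6 + 2*v*X² (t(v, X) = ((2*X)*v)*X + 6 = (2*X*v)*X + 6 = 2*v*X² + 6 = 6 + 2*v*X²)
(-8*t(-3, n(-5)))² = (-8*(6 + 2*(-3)*(-5)²))² = (-8*(6 + 2*(-3)*25))² = (-8*(6 - 150))² = (-8*(-144))² = 1152² = 1327104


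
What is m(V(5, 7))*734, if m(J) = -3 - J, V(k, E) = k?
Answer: -5872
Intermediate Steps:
m(V(5, 7))*734 = (-3 - 1*5)*734 = (-3 - 5)*734 = -8*734 = -5872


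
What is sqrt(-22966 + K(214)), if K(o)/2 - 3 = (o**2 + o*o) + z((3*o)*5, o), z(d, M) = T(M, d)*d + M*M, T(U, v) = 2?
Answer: 4*sqrt(16541) ≈ 514.45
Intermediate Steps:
z(d, M) = M**2 + 2*d (z(d, M) = 2*d + M*M = 2*d + M**2 = M**2 + 2*d)
K(o) = 6 + 6*o**2 + 60*o (K(o) = 6 + 2*((o**2 + o*o) + (o**2 + 2*((3*o)*5))) = 6 + 2*((o**2 + o**2) + (o**2 + 2*(15*o))) = 6 + 2*(2*o**2 + (o**2 + 30*o)) = 6 + 2*(3*o**2 + 30*o) = 6 + (6*o**2 + 60*o) = 6 + 6*o**2 + 60*o)
sqrt(-22966 + K(214)) = sqrt(-22966 + (6 + 6*214**2 + 60*214)) = sqrt(-22966 + (6 + 6*45796 + 12840)) = sqrt(-22966 + (6 + 274776 + 12840)) = sqrt(-22966 + 287622) = sqrt(264656) = 4*sqrt(16541)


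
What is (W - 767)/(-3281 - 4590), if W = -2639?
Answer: 3406/7871 ≈ 0.43273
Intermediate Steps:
(W - 767)/(-3281 - 4590) = (-2639 - 767)/(-3281 - 4590) = -3406/(-7871) = -3406*(-1/7871) = 3406/7871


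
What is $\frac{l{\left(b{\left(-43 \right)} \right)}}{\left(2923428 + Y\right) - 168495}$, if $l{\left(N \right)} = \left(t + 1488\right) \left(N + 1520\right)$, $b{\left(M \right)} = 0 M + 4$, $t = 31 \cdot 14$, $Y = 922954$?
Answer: $\frac{2929128}{3677887} \approx 0.79642$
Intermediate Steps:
$t = 434$
$b{\left(M \right)} = 4$ ($b{\left(M \right)} = 0 + 4 = 4$)
$l{\left(N \right)} = 2921440 + 1922 N$ ($l{\left(N \right)} = \left(434 + 1488\right) \left(N + 1520\right) = 1922 \left(1520 + N\right) = 2921440 + 1922 N$)
$\frac{l{\left(b{\left(-43 \right)} \right)}}{\left(2923428 + Y\right) - 168495} = \frac{2921440 + 1922 \cdot 4}{\left(2923428 + 922954\right) - 168495} = \frac{2921440 + 7688}{3846382 - 168495} = \frac{2929128}{3677887}$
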